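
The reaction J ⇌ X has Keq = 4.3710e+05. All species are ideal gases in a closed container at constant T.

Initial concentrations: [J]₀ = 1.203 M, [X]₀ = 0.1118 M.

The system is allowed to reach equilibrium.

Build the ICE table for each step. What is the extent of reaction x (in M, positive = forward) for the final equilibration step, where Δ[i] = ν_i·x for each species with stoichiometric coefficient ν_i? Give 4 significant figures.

Q₀ = 0.09293 vs Keq = 4.3710e+05 ⇒ Q<K, forward
Step 1:
                    J           X
  I             1.203      0.1118
  C            -1.203       1.203
  E        3.0080e-06       1.315
  solve Keq expr → x = 1.203; check Q = 4.3710e+05

x = 1.203 M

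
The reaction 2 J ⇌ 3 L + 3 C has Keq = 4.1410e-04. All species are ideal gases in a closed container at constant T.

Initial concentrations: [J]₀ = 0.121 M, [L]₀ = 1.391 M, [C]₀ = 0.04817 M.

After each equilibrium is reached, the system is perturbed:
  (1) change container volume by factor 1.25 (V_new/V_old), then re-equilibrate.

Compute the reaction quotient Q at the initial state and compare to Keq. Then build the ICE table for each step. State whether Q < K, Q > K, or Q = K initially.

Q₀ = 0.02055; Q > K (proceeds reverse)

Q₀ = 0.02055 vs Keq = 4.1410e-04 ⇒ Q>K, reverse
Step 1:
                    J           L           C
  I             0.121       1.391     0.04817
  C            0.0221    -0.03315    -0.03315
  E            0.1431       1.358     0.01502
  solve Keq expr → x = -0.01105; check Q = 4.1410e-04
Then change container volume by factor 1.25 (V_new/V_old).
Step 2:
                    J           L           C
  I            0.1145       1.086     0.01201
  C         -0.002575    0.003863    0.003863
  E            0.1119        1.09     0.01588
  solve Keq expr → x = 0.001288; check Q = 4.1410e-04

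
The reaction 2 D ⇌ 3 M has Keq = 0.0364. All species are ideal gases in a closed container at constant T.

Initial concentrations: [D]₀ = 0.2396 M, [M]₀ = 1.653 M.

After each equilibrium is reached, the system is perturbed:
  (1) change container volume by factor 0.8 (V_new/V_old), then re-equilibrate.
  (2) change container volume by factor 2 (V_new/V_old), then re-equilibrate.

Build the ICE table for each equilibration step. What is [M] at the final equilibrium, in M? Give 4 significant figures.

[M]_eq = 0.2536 M

Q₀ = 78.68 vs Keq = 0.0364 ⇒ Q>K, reverse
Step 1:
                    D           M
  Initial      0.2396       1.653
  Change       0.8658      -1.299
  Equil         1.105      0.3543
  solve Keq expr → x = -0.4329; check Q = 0.0364
Then change container volume by factor 0.8 (V_new/V_old).
Step 2:
                    D           M
  Initial       1.382      0.4429
  Change       0.0187    -0.02805
  Equil           1.4      0.4148
  solve Keq expr → x = -0.009349; check Q = 0.0364
Then change container volume by factor 2 (V_new/V_old).
Step 3:
                    D           M
  Initial      0.7002      0.2074
  Change      -0.0308     0.04619
  Equil        0.6694      0.2536
  solve Keq expr → x = 0.0154; check Q = 0.0364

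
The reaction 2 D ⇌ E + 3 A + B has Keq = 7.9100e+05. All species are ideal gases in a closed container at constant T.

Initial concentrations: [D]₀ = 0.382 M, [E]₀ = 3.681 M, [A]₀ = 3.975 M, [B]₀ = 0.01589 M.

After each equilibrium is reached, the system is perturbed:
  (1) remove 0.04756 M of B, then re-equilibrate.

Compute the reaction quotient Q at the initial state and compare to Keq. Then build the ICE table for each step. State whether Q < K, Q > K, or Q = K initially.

Q₀ = 25.18 vs Keq = 7.9100e+05 ⇒ Q<K, forward
Step 1:
                   D          E          A          B
  I            0.382      3.681      3.975    0.01589
  C          -0.3724     0.1862     0.5586     0.1862
  E         0.009595      3.867      4.534     0.2021
  solve Keq expr → x = 0.1862; check Q = 7.9100e+05
Then remove 0.04756 M of B.
Step 2:
                   D          E          A          B
  I         0.009595      3.867      4.534     0.1545
  C        -0.001183 5.9152e-04   0.001775 5.9152e-04
  E         0.008412      3.868      4.535     0.1551
  solve Keq expr → x = 5.9152e-04; check Q = 7.9100e+05

Q₀ = 25.18; Q < K (proceeds forward)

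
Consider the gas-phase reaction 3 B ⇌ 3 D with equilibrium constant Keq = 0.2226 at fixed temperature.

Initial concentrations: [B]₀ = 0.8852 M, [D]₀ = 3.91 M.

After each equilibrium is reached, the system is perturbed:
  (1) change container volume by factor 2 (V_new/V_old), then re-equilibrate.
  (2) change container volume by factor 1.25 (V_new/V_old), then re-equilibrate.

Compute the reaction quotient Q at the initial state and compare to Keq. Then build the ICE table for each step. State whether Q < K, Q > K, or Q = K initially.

Q₀ = 86.18 vs Keq = 0.2226 ⇒ Q>K, reverse
Step 1:
                    B           D
  init         0.8852        3.91
  Δ             2.101      -2.101
  eq            2.986       1.809
  solve Keq expr → x = -0.7002; check Q = 0.2226
Then change container volume by factor 2 (V_new/V_old).
Step 2:
                    B           D
  init          1.493      0.9047
  Δ                 0           0
  eq            1.493      0.9047
  solve Keq expr → x = 0; check Q = 0.2226
Then change container volume by factor 1.25 (V_new/V_old).
Step 3:
                    B           D
  init          1.194      0.7238
  Δ                 0           0
  eq            1.194      0.7238
  solve Keq expr → x = 0; check Q = 0.2226

Q₀ = 86.18; Q > K (proceeds reverse)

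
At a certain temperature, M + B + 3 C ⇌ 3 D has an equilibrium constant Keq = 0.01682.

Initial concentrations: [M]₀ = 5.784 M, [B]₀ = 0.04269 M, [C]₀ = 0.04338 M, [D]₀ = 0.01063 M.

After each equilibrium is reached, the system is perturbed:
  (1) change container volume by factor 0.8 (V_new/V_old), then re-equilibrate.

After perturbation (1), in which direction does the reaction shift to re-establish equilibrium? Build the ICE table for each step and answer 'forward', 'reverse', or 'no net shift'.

Q₀ = 0.05959 vs Keq = 0.01682 ⇒ Q>K, reverse
Step 1:
                  M         B         C         D
  Initial     5.784   0.04269   0.04338   0.01063
  Change   0.001033  0.001033  0.003099 -0.003099
  Equil       5.785   0.04372   0.04648  0.007531
  solve Keq expr → x = -0.001033; check Q = 0.01682
Then change container volume by factor 0.8 (V_new/V_old).
Step 2:
                  M         B         C         D
  Initial     7.231   0.05465    0.0581  0.009414
  Change  -4.1598e-04 -4.1598e-04 -0.001248  0.001248
  Equil       7.231   0.05424   0.05685   0.01066
  solve Keq expr → x = 4.1598e-04; check Q = 0.01682

Direction: forward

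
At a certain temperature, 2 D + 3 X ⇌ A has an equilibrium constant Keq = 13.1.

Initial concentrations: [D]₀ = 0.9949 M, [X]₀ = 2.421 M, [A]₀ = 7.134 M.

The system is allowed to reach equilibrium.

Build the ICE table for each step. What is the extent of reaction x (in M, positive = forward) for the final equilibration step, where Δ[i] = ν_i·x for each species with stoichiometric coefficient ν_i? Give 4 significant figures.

Q₀ = 0.5079 vs Keq = 13.1 ⇒ Q<K, forward
Step 1:
                    D           X           A
  I            0.9949       2.421       7.134
  C           -0.5958     -0.8937      0.2979
  E            0.3991       1.527       7.432
  solve Keq expr → x = 0.2979; check Q = 13.1

x = 0.2979 M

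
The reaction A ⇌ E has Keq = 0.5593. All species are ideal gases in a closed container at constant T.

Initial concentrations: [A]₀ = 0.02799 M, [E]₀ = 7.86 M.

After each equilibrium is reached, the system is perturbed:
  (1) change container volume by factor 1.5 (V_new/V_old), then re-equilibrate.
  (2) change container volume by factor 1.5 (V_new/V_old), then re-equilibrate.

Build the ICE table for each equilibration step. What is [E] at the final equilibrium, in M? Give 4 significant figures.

[E]_eq = 1.257 M

Q₀ = 280.8 vs Keq = 0.5593 ⇒ Q>K, reverse
Step 1:
                   A          E
  init       0.02799       7.86
  Δ            5.031     -5.031
  eq           5.059      2.829
  solve Keq expr → x = -5.031; check Q = 0.5593
Then change container volume by factor 1.5 (V_new/V_old).
Step 2:
                   A          E
  init         3.372      1.886
  Δ                0          0
  eq           3.372      1.886
  solve Keq expr → x = 0; check Q = 0.5593
Then change container volume by factor 1.5 (V_new/V_old).
Step 3:
                   A          E
  init         2.248      1.257
  Δ                0          0
  eq           2.248      1.257
  solve Keq expr → x = 0; check Q = 0.5593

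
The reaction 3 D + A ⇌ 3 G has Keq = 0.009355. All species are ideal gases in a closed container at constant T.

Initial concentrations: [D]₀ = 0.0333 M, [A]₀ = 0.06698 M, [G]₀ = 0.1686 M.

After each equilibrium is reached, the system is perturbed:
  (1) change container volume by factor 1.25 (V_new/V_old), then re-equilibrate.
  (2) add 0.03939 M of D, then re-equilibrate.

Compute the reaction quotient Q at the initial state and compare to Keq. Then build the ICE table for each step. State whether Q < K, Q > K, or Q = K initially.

Q₀ = 1938; Q > K (proceeds reverse)

Q₀ = 1938 vs Keq = 0.009355 ⇒ Q>K, reverse
Step 1:
                    D           A           G
  I            0.0333     0.06698      0.1686
  C            0.1497     0.04991     -0.1497
  E             0.183      0.1169     0.01886
  solve Keq expr → x = -0.04991; check Q = 0.009355
Then change container volume by factor 1.25 (V_new/V_old).
Step 2:
                    D           A           G
  I            0.1464     0.09352     0.01509
  C        9.7218e-04  3.2406e-04 -9.7218e-04
  E            0.1474     0.09384     0.01411
  solve Keq expr → x = -3.2406e-04; check Q = 0.009355
Then add 0.03939 M of D.
Step 3:
                    D           A           G
  I            0.1868     0.09384     0.01411
  C         -0.003378   -0.001126    0.003378
  E            0.1834     0.09271     0.01749
  solve Keq expr → x = 0.001126; check Q = 0.009355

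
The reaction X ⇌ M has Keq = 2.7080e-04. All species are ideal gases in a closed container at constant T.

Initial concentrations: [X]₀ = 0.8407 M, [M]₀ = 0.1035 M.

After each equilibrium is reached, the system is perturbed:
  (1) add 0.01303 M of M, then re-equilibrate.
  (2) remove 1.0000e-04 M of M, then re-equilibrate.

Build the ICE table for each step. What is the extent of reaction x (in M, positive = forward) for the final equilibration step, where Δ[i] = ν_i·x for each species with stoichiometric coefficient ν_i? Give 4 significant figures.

Q₀ = 0.1231 vs Keq = 2.7080e-04 ⇒ Q>K, reverse
Step 1:
                  X         M
  init       0.8407    0.1035
  Δ          0.1032   -0.1032
  eq         0.9439 2.5562e-04
  solve Keq expr → x = -0.1032; check Q = 2.7080e-04
Then add 0.01303 M of M.
Step 2:
                  X         M
  init       0.9439   0.01329
  Δ         0.01303  -0.01303
  eq          0.957 2.5915e-04
  solve Keq expr → x = -0.01303; check Q = 2.7080e-04
Then remove 1.0000e-04 M of M.
Step 3:
                  X         M
  init        0.957 1.5915e-04
  Δ       -9.9973e-05 9.9973e-05
  eq         0.9569 2.5912e-04
  solve Keq expr → x = 9.9973e-05; check Q = 2.7080e-04

x = 9.9973e-05 M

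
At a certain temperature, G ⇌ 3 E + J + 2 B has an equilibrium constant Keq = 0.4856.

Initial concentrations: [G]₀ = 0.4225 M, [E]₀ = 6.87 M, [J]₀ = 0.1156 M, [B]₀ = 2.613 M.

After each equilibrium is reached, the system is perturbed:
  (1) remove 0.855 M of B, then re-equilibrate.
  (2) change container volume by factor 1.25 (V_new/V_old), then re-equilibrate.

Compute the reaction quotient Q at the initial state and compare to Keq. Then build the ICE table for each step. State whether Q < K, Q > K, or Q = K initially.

Q₀ = 605.7; Q > K (proceeds reverse)

Q₀ = 605.7 vs Keq = 0.4856 ⇒ Q>K, reverse
Step 1:
                    G           E           J           B
  init         0.4225        6.87      0.1156       2.613
  Δ            0.1154     -0.3463     -0.1154     -0.2309
  eq           0.5379       6.524  1.6580e-04       2.382
  solve Keq expr → x = -0.1154; check Q = 0.4856
Then remove 0.855 M of B.
Step 2:
                    G           E           J           B
  init         0.5379       6.524  1.6580e-04       1.527
  Δ       -2.3707e-04  7.1121e-04  2.3707e-04  4.7414e-04
  eq           0.5377       6.524  4.0288e-04       1.528
  solve Keq expr → x = 2.3707e-04; check Q = 0.4856
Then change container volume by factor 1.25 (V_new/V_old).
Step 3:
                    G           E           J           B
  init         0.4302        5.22  3.2230e-04       1.222
  Δ       -6.5656e-04     0.00197  6.5656e-04    0.001313
  eq           0.4295       5.221  9.7886e-04       1.223
  solve Keq expr → x = 6.5656e-04; check Q = 0.4856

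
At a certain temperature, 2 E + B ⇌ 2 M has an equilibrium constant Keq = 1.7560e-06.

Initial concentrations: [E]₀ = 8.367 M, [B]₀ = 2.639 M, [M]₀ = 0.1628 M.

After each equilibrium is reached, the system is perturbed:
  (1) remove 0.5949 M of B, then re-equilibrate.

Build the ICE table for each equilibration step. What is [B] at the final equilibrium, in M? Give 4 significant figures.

[B]_eq = 2.117 M

Q₀ = 1.4346e-04 vs Keq = 1.7560e-06 ⇒ Q>K, reverse
Step 1:
                   E          B          M
  I            8.367      2.639     0.1628
  C           0.1442    0.07211    -0.1442
  E            8.511      2.711    0.01857
  solve Keq expr → x = -0.07211; check Q = 1.7560e-06
Then remove 0.5949 M of B.
Step 2:
                   E          B          M
  I            8.511      2.116    0.01857
  C         0.002155   0.001078  -0.002155
  E            8.513      2.117    0.01642
  solve Keq expr → x = -0.001078; check Q = 1.7560e-06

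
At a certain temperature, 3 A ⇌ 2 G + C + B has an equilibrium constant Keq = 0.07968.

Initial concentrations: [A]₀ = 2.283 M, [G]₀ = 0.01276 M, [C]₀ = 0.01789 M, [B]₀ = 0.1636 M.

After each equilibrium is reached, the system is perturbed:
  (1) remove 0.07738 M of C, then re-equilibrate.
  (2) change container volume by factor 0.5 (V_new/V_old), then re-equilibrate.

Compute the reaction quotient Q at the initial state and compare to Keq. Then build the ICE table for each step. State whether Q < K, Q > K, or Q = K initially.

Q₀ = 4.0048e-08 vs Keq = 0.07968 ⇒ Q<K, forward
Step 1:
                   A          G          C          B
  init         2.283    0.01276    0.01789     0.1636
  Δ           -1.126     0.7506     0.3753     0.3753
  eq           1.157     0.7633     0.3932     0.5389
  solve Keq expr → x = 0.3753; check Q = 0.07968
Then remove 0.07738 M of C.
Step 2:
                   A          G          C          B
  init         1.157     0.7633     0.3158     0.5389
  Δ         -0.03652    0.02435    0.01217    0.01217
  eq           1.121     0.7877      0.328     0.5511
  solve Keq expr → x = 0.01217; check Q = 0.07968
Then change container volume by factor 0.5 (V_new/V_old).
Step 3:
                   A          G          C          B
  init         2.241      1.575     0.6559      1.102
  Δ           0.2296    -0.1531   -0.07654   -0.07654
  eq           2.471      1.422     0.5794      1.026
  solve Keq expr → x = -0.07654; check Q = 0.07968

Q₀ = 4.0048e-08; Q < K (proceeds forward)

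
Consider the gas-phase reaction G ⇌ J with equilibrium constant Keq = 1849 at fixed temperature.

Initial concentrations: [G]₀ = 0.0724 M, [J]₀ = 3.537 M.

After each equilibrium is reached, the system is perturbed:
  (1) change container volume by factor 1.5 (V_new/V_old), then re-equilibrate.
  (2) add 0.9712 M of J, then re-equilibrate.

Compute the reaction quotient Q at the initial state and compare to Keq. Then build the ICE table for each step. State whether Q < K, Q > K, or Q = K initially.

Q₀ = 48.85 vs Keq = 1849 ⇒ Q<K, forward
Step 1:
                  G         J
  Initial    0.0724     3.537
  Change   -0.07045   0.07045
  Equil    0.001951     3.607
  solve Keq expr → x = 0.07045; check Q = 1849
Then change container volume by factor 1.5 (V_new/V_old).
Step 2:
                  G         J
  Initial  0.001301     2.405
  Change          0         0
  Equil    0.001301     2.405
  solve Keq expr → x = 0; check Q = 1849
Then add 0.9712 M of J.
Step 3:
                  G         J
  Initial  0.001301     3.376
  Change  5.2497e-04 -5.2497e-04
  Equil    0.001826     3.376
  solve Keq expr → x = -5.2497e-04; check Q = 1849

Q₀ = 48.85; Q < K (proceeds forward)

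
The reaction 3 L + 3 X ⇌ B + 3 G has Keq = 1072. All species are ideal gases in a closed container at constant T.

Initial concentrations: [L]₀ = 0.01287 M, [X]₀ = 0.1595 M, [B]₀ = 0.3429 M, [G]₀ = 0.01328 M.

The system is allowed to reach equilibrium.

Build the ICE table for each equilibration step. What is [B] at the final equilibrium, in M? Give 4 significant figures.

Q₀ = 92.84 vs Keq = 1072 ⇒ Q<K, forward
Step 1:
                    L           X           B           G
  I           0.01287      0.1595      0.3429     0.01328
  C         -0.004843   -0.004843    0.001614    0.004843
  E          0.008027      0.1547      0.3445     0.01812
  solve Keq expr → x = 0.001614; check Q = 1072

[B]_eq = 0.3445 M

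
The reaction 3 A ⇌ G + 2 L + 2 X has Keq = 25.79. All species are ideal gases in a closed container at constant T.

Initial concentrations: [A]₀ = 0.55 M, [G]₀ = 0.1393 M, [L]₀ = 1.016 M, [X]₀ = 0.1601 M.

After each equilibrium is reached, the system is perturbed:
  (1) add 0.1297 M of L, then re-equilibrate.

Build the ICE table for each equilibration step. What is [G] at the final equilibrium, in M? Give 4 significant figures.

[G]_eq = 0.2709 M

Q₀ = 0.02215 vs Keq = 25.79 ⇒ Q<K, forward
Step 1:
                  A         G         L         X
  init         0.55    0.1393     1.016    0.1601
  Δ         -0.4025    0.1342    0.2683    0.2683
  eq         0.1475    0.2735     1.284    0.4284
  solve Keq expr → x = 0.1342; check Q = 25.79
Then add 0.1297 M of L.
Step 2:
                  A         G         L         X
  init       0.1475    0.2735     1.414    0.4284
  Δ        0.007658 -0.002553 -0.005105 -0.005105
  eq         0.1552    0.2709     1.409    0.4233
  solve Keq expr → x = -0.002553; check Q = 25.79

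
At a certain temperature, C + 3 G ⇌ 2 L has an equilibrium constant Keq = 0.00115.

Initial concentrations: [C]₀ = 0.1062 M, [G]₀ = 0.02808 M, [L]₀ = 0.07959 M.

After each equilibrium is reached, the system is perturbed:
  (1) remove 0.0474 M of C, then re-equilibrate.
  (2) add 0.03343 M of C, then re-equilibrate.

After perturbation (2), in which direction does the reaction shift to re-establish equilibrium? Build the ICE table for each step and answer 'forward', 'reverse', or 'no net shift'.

Q₀ = 2694 vs Keq = 0.00115 ⇒ Q>K, reverse
Step 1:
                    C           G           L
  init         0.1062     0.02808     0.07959
  Δ           0.03943      0.1183    -0.07887
  eq           0.1456      0.1464  7.2476e-04
  solve Keq expr → x = -0.03943; check Q = 0.00115
Then remove 0.0474 M of C.
Step 2:
                    C           G           L
  init        0.09823      0.1464  7.2476e-04
  Δ        6.4075e-05  1.9223e-04 -1.2815e-04
  eq           0.0983      0.1466  5.9660e-04
  solve Keq expr → x = -6.4075e-05; check Q = 0.00115
Then add 0.03343 M of C.
Step 3:
                    C           G           L
  init         0.1317      0.1466  5.9660e-04
  Δ       -4.6466e-05 -1.3940e-04  9.2932e-05
  eq           0.1317      0.1464  6.8954e-04
  solve Keq expr → x = 4.6466e-05; check Q = 0.00115

Direction: forward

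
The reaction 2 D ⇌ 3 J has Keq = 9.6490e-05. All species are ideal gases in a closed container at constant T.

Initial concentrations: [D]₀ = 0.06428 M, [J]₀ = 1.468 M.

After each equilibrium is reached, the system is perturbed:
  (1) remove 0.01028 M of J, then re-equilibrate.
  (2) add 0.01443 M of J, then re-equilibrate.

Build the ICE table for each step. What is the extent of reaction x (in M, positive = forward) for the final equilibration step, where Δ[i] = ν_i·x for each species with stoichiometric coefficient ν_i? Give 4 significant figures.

x = -0.004714 M

Q₀ = 765.6 vs Keq = 9.6490e-05 ⇒ Q>K, reverse
Step 1:
                    D           J
  Initial     0.06428       1.468
  Change       0.9478      -1.422
  Equil         1.012     0.04624
  solve Keq expr → x = -0.4739; check Q = 9.6490e-05
Then remove 0.01028 M of J.
Step 2:
                    D           J
  Initial       1.012     0.03596
  Change    -0.006717     0.01008
  Equil         1.005     0.04603
  solve Keq expr → x = 0.003358; check Q = 9.6490e-05
Then add 0.01443 M of J.
Step 3:
                    D           J
  Initial       1.005     0.06046
  Change     0.009428    -0.01414
  Equil         1.015     0.04632
  solve Keq expr → x = -0.004714; check Q = 9.6490e-05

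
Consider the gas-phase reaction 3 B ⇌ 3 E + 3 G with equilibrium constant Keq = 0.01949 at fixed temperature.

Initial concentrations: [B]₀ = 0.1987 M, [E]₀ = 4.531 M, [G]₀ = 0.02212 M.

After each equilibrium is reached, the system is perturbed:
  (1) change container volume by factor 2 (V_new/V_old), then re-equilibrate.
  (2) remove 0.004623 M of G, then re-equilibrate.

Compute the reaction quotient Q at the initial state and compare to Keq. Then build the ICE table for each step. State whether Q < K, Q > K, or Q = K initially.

Q₀ = 0.1283; Q > K (proceeds reverse)

Q₀ = 0.1283 vs Keq = 0.01949 ⇒ Q>K, reverse
Step 1:
                  B         E         G
  I          0.1987     4.531   0.02212
  C        0.009715 -0.009715 -0.009715
  E          0.2084     4.521   0.01241
  solve Keq expr → x = -0.003238; check Q = 0.01949
Then change container volume by factor 2 (V_new/V_old).
Step 2:
                  B         E         G
  I          0.1042     2.261  0.006203
  C       -0.005517  0.005517  0.005517
  E         0.09869     2.266   0.01172
  solve Keq expr → x = 0.001839; check Q = 0.01949
Then remove 0.004623 M of G.
Step 3:
                  B         E         G
  I         0.09869     2.266  0.007097
  C       -0.004114  0.004114  0.004114
  E         0.09458      2.27   0.01121
  solve Keq expr → x = 0.001371; check Q = 0.01949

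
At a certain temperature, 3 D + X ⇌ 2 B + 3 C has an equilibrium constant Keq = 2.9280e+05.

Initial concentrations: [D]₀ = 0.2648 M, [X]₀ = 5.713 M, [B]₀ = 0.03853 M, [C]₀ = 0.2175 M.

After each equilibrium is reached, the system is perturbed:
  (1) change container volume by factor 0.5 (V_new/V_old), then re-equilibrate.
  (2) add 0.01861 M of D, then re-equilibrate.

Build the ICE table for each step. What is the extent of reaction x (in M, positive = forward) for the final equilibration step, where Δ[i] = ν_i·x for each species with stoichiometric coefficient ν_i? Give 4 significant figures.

Q₀ = 1.4400e-04 vs Keq = 2.9280e+05 ⇒ Q<K, forward
Step 1:
                    D           X           B           C
  I            0.2648       5.713     0.03853      0.2175
  C           -0.2633    -0.08778      0.1756      0.2633
  E          0.001457       5.625      0.2141      0.4808
  solve Keq expr → x = 0.08778; check Q = 2.9280e+05
Then change container volume by factor 0.5 (V_new/V_old).
Step 2:
                    D           X           B           C
  I          0.002914       11.25      0.4282      0.9617
  C        7.5172e-04  2.5057e-04 -5.0115e-04 -7.5172e-04
  E          0.003666       11.25      0.4277      0.9609
  solve Keq expr → x = -2.5057e-04; check Q = 2.9280e+05
Then add 0.01861 M of D.
Step 3:
                    D           X           B           C
  I           0.02228       11.25      0.4277      0.9609
  C          -0.01847   -0.006156     0.01231     0.01847
  E          0.003809       11.24        0.44      0.9794
  solve Keq expr → x = 0.006156; check Q = 2.9280e+05

x = 0.006156 M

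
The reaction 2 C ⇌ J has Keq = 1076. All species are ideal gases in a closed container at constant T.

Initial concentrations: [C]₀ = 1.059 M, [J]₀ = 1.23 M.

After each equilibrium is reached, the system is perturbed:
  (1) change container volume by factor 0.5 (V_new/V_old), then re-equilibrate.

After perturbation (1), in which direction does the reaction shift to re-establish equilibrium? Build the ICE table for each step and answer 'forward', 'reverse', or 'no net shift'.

Q₀ = 1.097 vs Keq = 1076 ⇒ Q<K, forward
Step 1:
                  C         J
  Initial     1.059      1.23
  Change     -1.019    0.5094
  Equil     0.04021     1.739
  solve Keq expr → x = 0.5094; check Q = 1076
Then change container volume by factor 0.5 (V_new/V_old).
Step 2:
                  C         J
  Initial   0.08041     3.479
  Change   -0.02346   0.01173
  Equil     0.05696     3.491
  solve Keq expr → x = 0.01173; check Q = 1076

Direction: forward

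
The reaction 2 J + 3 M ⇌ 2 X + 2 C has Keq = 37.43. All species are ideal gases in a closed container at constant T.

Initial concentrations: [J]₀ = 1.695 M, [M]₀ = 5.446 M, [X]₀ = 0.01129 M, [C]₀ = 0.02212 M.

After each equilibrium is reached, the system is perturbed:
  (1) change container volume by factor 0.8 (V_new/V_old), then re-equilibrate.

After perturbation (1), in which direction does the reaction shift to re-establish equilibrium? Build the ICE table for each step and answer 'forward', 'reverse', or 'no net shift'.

Q₀ = 1.3440e-10 vs Keq = 37.43 ⇒ Q<K, forward
Step 1:
                    J           M           X           C
  init          1.695       5.446     0.01129     0.02212
  Δ            -1.613      -2.419       1.613       1.613
  eq          0.08239       3.027       1.624       1.635
  solve Keq expr → x = 0.8063; check Q = 37.43
Then change container volume by factor 0.8 (V_new/V_old).
Step 2:
                    J           M           X           C
  init          0.103       3.784        2.03       2.043
  Δ         -0.009485    -0.01423    0.009485    0.009485
  eq           0.0935        3.77       2.039       2.053
  solve Keq expr → x = 0.004743; check Q = 37.43

Direction: forward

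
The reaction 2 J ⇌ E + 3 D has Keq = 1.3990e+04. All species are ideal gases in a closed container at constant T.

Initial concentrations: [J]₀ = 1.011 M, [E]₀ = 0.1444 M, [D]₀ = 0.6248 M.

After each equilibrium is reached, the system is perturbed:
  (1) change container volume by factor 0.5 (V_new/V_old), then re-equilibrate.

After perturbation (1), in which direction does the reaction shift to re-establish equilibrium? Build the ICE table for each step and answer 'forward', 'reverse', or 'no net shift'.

Q₀ = 0.03446 vs Keq = 1.3990e+04 ⇒ Q<K, forward
Step 1:
                    J           E           D
  Initial       1.011      0.1444      0.6248
  Change      -0.9903      0.4951       1.485
  Equil       0.02073      0.6395        2.11
  solve Keq expr → x = 0.4951; check Q = 1.3990e+04
Then change container volume by factor 0.5 (V_new/V_old).
Step 2:
                    J           E           D
  Initial     0.04145       1.279        4.22
  Change      0.03911    -0.01955    -0.05866
  Equil       0.08056        1.26       4.162
  solve Keq expr → x = -0.01955; check Q = 1.3990e+04

Direction: reverse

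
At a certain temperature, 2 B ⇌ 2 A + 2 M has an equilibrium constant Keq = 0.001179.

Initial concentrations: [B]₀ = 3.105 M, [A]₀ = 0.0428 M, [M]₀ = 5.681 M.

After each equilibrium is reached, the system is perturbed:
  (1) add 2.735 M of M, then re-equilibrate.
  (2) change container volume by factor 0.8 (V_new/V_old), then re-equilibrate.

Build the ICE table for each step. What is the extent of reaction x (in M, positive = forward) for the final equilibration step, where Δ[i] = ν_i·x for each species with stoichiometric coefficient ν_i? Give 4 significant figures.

x = -0.001597 M

Q₀ = 0.006132 vs Keq = 0.001179 ⇒ Q>K, reverse
Step 1:
                    B           A           M
  Initial       3.105      0.0428       5.681
  Change      0.02381    -0.02381    -0.02381
  Equil         3.129     0.01899       5.657
  solve Keq expr → x = -0.0119; check Q = 0.001179
Then add 2.735 M of M.
Step 2:
                    B           A           M
  Initial       3.129     0.01899       8.392
  Change     0.006154   -0.006154   -0.006154
  Equil         3.135     0.01284       8.386
  solve Keq expr → x = -0.003077; check Q = 0.001179
Then change container volume by factor 0.8 (V_new/V_old).
Step 3:
                    B           A           M
  Initial       3.919     0.01605       10.48
  Change     0.003195   -0.003195   -0.003195
  Equil         3.922     0.01285       10.48
  solve Keq expr → x = -0.001597; check Q = 0.001179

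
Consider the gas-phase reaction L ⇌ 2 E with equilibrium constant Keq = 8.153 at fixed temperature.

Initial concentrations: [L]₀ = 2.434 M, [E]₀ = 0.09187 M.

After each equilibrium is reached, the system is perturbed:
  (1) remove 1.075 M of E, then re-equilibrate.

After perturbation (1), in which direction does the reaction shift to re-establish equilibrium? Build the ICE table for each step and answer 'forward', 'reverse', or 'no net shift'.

Q₀ = 0.003468 vs Keq = 8.153 ⇒ Q<K, forward
Step 1:
                    L           E
  Initial       2.434     0.09187
  Change       -1.403       2.807
  Equil         1.031       2.899
  solve Keq expr → x = 1.403; check Q = 8.153
Then remove 1.075 M of E.
Step 2:
                    L           E
  Initial       1.031       1.824
  Change      -0.3046      0.6092
  Equil         0.726       2.433
  solve Keq expr → x = 0.3046; check Q = 8.153

Direction: forward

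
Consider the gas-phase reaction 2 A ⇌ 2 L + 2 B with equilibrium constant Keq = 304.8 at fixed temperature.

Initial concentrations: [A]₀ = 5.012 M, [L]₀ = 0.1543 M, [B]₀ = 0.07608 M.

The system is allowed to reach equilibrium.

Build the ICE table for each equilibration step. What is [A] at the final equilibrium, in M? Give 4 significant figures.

Q₀ = 5.4859e-06 vs Keq = 304.8 ⇒ Q<K, forward
Step 1:
                    A           L           B
  I             5.012      0.1543     0.07608
  C            -4.029       4.029       4.029
  E            0.9834       4.183       4.105
  solve Keq expr → x = 2.014; check Q = 304.8

[A]_eq = 0.9834 M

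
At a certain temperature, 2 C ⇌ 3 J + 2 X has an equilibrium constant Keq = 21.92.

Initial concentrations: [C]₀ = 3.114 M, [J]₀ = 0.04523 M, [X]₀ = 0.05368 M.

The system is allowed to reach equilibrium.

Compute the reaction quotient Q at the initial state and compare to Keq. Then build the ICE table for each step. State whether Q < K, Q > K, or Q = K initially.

Q₀ = 2.7496e-08 vs Keq = 21.92 ⇒ Q<K, forward
Step 1:
                   C          J          X
  Initial      3.114    0.04523    0.05368
  Change      -1.653      2.479      1.653
  Equil        1.461      2.524      1.706
  solve Keq expr → x = 0.8263; check Q = 21.92

Q₀ = 2.7496e-08; Q < K (proceeds forward)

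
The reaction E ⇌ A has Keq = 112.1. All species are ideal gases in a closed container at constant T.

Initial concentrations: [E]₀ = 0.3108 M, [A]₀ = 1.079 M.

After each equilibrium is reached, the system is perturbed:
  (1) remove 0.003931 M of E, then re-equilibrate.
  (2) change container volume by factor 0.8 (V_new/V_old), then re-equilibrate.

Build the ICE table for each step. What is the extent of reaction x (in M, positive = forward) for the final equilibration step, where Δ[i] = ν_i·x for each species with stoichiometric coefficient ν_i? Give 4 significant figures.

Q₀ = 3.472 vs Keq = 112.1 ⇒ Q<K, forward
Step 1:
                   E          A
  init        0.3108      1.079
  Δ          -0.2985     0.2985
  eq         0.01229      1.378
  solve Keq expr → x = 0.2985; check Q = 112.1
Then remove 0.003931 M of E.
Step 2:
                   E          A
  init      0.008357      1.378
  Δ         0.003896  -0.003896
  eq         0.01225      1.374
  solve Keq expr → x = -0.003896; check Q = 112.1
Then change container volume by factor 0.8 (V_new/V_old).
Step 3:
                   E          A
  init       0.01532      1.717
  Δ                0          0
  eq         0.01532      1.717
  solve Keq expr → x = 0; check Q = 112.1

x = 0 M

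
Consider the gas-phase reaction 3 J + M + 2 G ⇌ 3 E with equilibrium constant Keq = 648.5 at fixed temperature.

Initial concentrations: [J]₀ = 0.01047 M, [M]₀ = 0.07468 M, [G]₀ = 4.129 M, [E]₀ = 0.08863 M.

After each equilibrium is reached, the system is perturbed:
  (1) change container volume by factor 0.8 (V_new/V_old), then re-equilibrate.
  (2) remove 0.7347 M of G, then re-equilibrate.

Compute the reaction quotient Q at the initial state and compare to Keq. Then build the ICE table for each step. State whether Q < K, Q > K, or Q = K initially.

Q₀ = 476.4; Q < K (proceeds forward)

Q₀ = 476.4 vs Keq = 648.5 ⇒ Q<K, forward
Step 1:
                   J          M          G          E
  init       0.01047    0.07468      4.129    0.08863
  Δ       -9.1151e-04 -3.0384e-04 -6.0767e-04 9.1151e-04
  eq        0.009558    0.07438      4.128    0.08954
  solve Keq expr → x = 3.0384e-04; check Q = 648.5
Then change container volume by factor 0.8 (V_new/V_old).
Step 2:
                   J          M          G          E
  init       0.01195    0.09297       5.16     0.1119
  Δ        -0.002176 -7.2548e-04  -0.001451   0.002176
  eq        0.009772    0.09224      5.159     0.1141
  solve Keq expr → x = 7.2548e-04; check Q = 648.5
Then remove 0.7347 M of G.
Step 3:
                   J          M          G          E
  init      0.009772    0.09224      4.424     0.1141
  Δ       9.5040e-04 3.1680e-04 6.3360e-04 -9.5040e-04
  eq         0.01072    0.09256      4.425     0.1132
  solve Keq expr → x = -3.1680e-04; check Q = 648.5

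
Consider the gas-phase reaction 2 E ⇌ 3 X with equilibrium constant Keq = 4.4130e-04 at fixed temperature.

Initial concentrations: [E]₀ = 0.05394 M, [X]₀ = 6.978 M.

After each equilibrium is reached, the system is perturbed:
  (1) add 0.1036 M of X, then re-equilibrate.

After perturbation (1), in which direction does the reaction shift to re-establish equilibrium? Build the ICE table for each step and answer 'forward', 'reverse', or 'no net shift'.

Q₀ = 1.1678e+05 vs Keq = 4.4130e-04 ⇒ Q>K, reverse
Step 1:
                  E         X
  Initial   0.05394     6.978
  Change      4.512    -6.768
  Equil       4.566    0.2095
  solve Keq expr → x = -2.256; check Q = 4.4130e-04
Then add 0.1036 M of X.
Step 2:
                  E         X
  Initial     4.566    0.3131
  Change    0.06769   -0.1015
  Equil       4.634    0.2116
  solve Keq expr → x = -0.03384; check Q = 4.4130e-04

Direction: reverse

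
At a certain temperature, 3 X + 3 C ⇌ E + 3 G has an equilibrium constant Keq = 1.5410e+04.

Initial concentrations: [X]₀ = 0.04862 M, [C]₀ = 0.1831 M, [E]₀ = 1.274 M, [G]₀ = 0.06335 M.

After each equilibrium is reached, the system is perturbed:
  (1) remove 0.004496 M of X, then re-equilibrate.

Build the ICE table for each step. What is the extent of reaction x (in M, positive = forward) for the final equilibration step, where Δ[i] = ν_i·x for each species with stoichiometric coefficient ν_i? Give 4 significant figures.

x = -0.001055 M

Q₀ = 459.1 vs Keq = 1.5410e+04 ⇒ Q<K, forward
Step 1:
                  X         C         E         G
  I         0.04862    0.1831     1.274   0.06335
  C        -0.02446  -0.02446  0.008152   0.02446
  E         0.02416    0.1586     1.282   0.08781
  solve Keq expr → x = 0.008152; check Q = 1.5410e+04
Then remove 0.004496 M of X.
Step 2:
                  X         C         E         G
  I         0.01967    0.1586     1.282   0.08781
  C        0.003164  0.003164 -0.001055 -0.003164
  E         0.02283    0.1618     1.281   0.08464
  solve Keq expr → x = -0.001055; check Q = 1.5410e+04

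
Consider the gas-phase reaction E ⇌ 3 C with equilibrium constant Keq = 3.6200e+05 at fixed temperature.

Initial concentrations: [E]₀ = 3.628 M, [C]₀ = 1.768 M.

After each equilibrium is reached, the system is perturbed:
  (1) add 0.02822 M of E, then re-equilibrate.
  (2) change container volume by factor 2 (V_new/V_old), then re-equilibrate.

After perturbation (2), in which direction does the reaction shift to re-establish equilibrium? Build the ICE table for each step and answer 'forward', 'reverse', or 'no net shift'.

Direction: forward

Q₀ = 1.523 vs Keq = 3.6200e+05 ⇒ Q<K, forward
Step 1:
                  E         C
  Initial     3.628     1.768
  Change     -3.622     10.87
  Equil    0.005572     12.64
  solve Keq expr → x = 3.622; check Q = 3.6200e+05
Then add 0.02822 M of E.
Step 2:
                  E         C
  Initial   0.03379     12.64
  Change   -0.02811   0.08432
  Equil    0.005685     12.72
  solve Keq expr → x = 0.02811; check Q = 3.6200e+05
Then change container volume by factor 2 (V_new/V_old).
Step 3:
                  E         C
  Initial  0.002842      6.36
  Change   -0.00213  0.006389
  Equil   7.1274e-04     6.366
  solve Keq expr → x = 0.00213; check Q = 3.6200e+05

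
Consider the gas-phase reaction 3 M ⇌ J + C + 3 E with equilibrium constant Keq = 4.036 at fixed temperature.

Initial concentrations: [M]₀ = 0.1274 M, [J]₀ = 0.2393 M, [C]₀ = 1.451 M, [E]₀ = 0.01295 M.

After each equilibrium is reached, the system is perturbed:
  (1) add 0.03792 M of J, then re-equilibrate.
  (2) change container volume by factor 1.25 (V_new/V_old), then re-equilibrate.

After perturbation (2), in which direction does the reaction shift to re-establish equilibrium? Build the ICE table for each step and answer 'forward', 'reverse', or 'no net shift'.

Q₀ = 3.6468e-04 vs Keq = 4.036 ⇒ Q<K, forward
Step 1:
                    M           J           C           E
  I            0.1274      0.2393       1.451     0.01295
  C          -0.08313     0.02771     0.02771     0.08313
  E           0.04427       0.267       1.479     0.09608
  solve Keq expr → x = 0.02771; check Q = 4.036
Then add 0.03792 M of J.
Step 2:
                    M           J           C           E
  I           0.04427      0.3049       1.479     0.09608
  C          0.001334 -4.4476e-04 -4.4476e-04   -0.001334
  E            0.0456      0.3045       1.478     0.09475
  solve Keq expr → x = -4.4476e-04; check Q = 4.036
Then change container volume by factor 1.25 (V_new/V_old).
Step 3:
                    M           J           C           E
  I           0.03648      0.2436       1.183      0.0758
  C         -0.003519    0.001173    0.001173    0.003519
  E           0.03296      0.2448       1.184     0.07932
  solve Keq expr → x = 0.001173; check Q = 4.036

Direction: forward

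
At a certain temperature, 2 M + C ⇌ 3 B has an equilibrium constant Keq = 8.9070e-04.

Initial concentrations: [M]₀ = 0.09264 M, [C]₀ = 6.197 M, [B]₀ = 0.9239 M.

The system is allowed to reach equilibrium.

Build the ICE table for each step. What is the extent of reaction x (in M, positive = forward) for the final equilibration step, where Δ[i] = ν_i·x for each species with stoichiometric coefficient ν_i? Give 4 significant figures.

Q₀ = 14.83 vs Keq = 8.9070e-04 ⇒ Q>K, reverse
Step 1:
                  M         C         B
  init      0.09264     6.197    0.9239
  Δ          0.5289    0.2645   -0.7934
  eq         0.6216     6.461    0.1305
  solve Keq expr → x = -0.2645; check Q = 8.9070e-04

x = -0.2645 M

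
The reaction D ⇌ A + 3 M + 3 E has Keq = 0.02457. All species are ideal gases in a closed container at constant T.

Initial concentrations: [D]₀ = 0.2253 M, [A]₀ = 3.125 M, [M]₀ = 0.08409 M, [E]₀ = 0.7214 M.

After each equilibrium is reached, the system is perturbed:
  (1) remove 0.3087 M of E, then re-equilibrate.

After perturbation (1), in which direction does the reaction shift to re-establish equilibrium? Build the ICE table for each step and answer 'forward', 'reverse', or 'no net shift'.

Q₀ = 0.003096 vs Keq = 0.02457 ⇒ Q<K, forward
Step 1:
                  D         A         M         E
  init       0.2253     3.125   0.08409    0.7214
  Δ        -0.02149   0.02149   0.06447   0.06447
  eq         0.2038     3.146    0.1486    0.7859
  solve Keq expr → x = 0.02149; check Q = 0.02457
Then remove 0.3087 M of E.
Step 2:
                  D         A         M         E
  init       0.2038     3.146    0.1486    0.4772
  Δ        -0.02022   0.02022   0.06065   0.06065
  eq         0.1836     3.167    0.2092    0.5378
  solve Keq expr → x = 0.02022; check Q = 0.02457

Direction: forward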